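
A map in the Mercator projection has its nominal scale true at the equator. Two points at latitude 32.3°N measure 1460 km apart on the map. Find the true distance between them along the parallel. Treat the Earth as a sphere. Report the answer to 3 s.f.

1230 km

Mercator is conformal, so the point scale is isotropic: h = k = sec φ = 1/cos φ.
Along the parallel at 32.3°, map distances are exaggerated by k = sec 32.3° = 1.183.
True distance = 1460 / 1.183 = 1460 × cos 32.3° ≈ 1230 km.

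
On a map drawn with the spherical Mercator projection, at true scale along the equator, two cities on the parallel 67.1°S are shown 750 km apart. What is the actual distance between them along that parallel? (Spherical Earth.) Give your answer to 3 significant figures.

Mercator is conformal, so the point scale is isotropic: h = k = sec φ = 1/cos φ.
Along the parallel at 67.1°, map distances are exaggerated by k = sec 67.1° = 2.570.
True distance = 750 / 2.570 = 750 × cos 67.1° ≈ 292 km.

292 km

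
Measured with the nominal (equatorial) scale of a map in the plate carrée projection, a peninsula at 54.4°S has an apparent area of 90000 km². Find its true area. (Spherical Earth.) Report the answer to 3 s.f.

In the plate carrée (x = Rλ, y = Rφ), meridians are true-scale (h = 1) and parallels are stretched by k = sec φ.
Areal scale = h·k = 1 × sec φ; at 54.4°, h = 1.000, k = 1.718, so h·k = 1.718.
True area = apparent / (areal scale) = 90000 / 1.718 ≈ 52400 km².

52400 km²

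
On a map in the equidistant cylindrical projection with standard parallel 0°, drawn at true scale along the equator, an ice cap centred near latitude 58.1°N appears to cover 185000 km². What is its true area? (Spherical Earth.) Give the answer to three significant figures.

Plate carrée maps x = Rλ, y = Rφ. The meridian scale is h = 1 and the parallel scale is k = 1/cos φ = sec φ.
Areal scale = h·k = 1 × sec φ; at 58.1°, h = 1.000, k = 1.892, so h·k = 1.892.
True area = apparent / (areal scale) = 185000 / 1.892 ≈ 97800 km².

97800 km²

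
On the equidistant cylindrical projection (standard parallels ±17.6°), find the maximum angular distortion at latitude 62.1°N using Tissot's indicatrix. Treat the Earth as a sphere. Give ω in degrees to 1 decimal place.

In the equirectangular projection with standard parallel φ₀ = 17.6° (x = Rλ cos φ₀, y = Rφ), meridians are true-scale (h = 1) and the parallel scale is k = cos φ₀ / cos φ.
At 62.1°: h = 1.000, k = 2.037; principal scales a = 2.037, b = 1.000.
sin(ω/2) = (a − b)/(a + b) = 1.037/3.037 = 0.3415, so ω = 2 arcsin(0.3415) ≈ 39.9°.

39.9°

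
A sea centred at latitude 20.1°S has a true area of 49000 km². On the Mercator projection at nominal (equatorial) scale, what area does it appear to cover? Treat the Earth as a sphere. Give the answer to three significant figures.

The Mercator projection is conformal; its linear scale factor is the same in every direction and equals sec φ = 1/cos φ.
Areal scale = k² = sec²φ = 1/cos²(20.1°) = 1/0.9391² = 1.134.
Apparent area = 49000 × 1.134 ≈ 55600 km².

55600 km²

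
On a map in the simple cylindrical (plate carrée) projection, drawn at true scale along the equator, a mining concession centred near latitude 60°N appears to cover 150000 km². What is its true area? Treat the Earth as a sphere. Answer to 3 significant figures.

75000 km²

In the plate carrée (x = Rλ, y = Rφ), meridians are true-scale (h = 1) and parallels are stretched by k = sec φ.
Areal scale = h·k = 1 × sec φ; at 60°, h = 1.000, k = 2.000, so h·k = 2.000.
True area = apparent / (areal scale) = 150000 / 2.000 ≈ 75000 km².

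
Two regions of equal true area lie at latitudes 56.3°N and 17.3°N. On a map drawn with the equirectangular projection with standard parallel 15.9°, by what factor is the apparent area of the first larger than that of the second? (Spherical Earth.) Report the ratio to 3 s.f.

The equidistant cylindrical projection with φ₀ = 15.9° has h = 1 (meridians true) and k = cos φ₀ / cos φ along parallels.
Areal scale at 56.3°: h·k = 1.000 × 1.733 = 1.733.
Areal scale at 17.3°: h·k = 1.000 × 1.007 = 1.007.
Ratio = 1.733/1.007 ≈ 1.72.

1.72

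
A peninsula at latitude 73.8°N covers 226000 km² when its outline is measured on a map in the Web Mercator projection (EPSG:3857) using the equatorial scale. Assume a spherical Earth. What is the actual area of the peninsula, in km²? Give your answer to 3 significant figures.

The Mercator projection is conformal; its linear scale factor is the same in every direction and equals sec φ = 1/cos φ.
Areal scale = k² = sec²φ = 1/cos²(73.8°) = 1/0.2790² = 12.85.
True area = apparent / (areal scale) = 226000 / 12.85 ≈ 17600 km².

17600 km²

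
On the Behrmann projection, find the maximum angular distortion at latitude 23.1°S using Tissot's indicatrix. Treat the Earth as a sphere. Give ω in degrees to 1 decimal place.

6.9°

The Behrmann projection is cylindrical equal-area with φ₀ = 30°. For cylindrical equal-area with standard parallel φ₀, h = cos φ / cos φ₀ and k = cos φ₀ / cos φ, so h·k = 1.
At 23.1°: h = 1.062, k = 0.9415; principal scales a = 1.062, b = 0.9415.
sin(ω/2) = (a − b)/(a + b) = 0.1206/2.004 = 0.06019, so ω = 2 arcsin(0.06019) ≈ 6.9°.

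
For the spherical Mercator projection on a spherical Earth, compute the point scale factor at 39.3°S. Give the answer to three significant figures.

For Mercator, h = k = sec φ (a conformal cylindrical projection has a single point scale, 1/cos φ).
k = 1/cos 39.3° = 1/0.7738 = 1.292.

1.29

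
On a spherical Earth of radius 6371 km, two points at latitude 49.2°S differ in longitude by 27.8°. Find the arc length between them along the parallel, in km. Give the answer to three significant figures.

2020 km

Arc length along a parallel = R cos φ · Δλ (with Δλ in radians).
= 6371 × cos 49.2° × (27.8° × π/180) = 6371 × 0.6534 × 0.4852 ≈ 2020 km.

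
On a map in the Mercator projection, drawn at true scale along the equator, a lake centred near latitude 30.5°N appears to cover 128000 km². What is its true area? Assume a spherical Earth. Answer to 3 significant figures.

95000 km²

For Mercator, h = k = sec φ (a conformal cylindrical projection has a single point scale, 1/cos φ).
Areal scale = k² = sec²φ = 1/cos²(30.5°) = 1/0.8616² = 1.347.
True area = apparent / (areal scale) = 128000 / 1.347 ≈ 95000 km².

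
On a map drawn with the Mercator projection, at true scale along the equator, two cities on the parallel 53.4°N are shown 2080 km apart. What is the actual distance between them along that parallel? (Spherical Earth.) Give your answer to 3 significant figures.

1240 km

Mercator is conformal, so the point scale is isotropic: h = k = sec φ = 1/cos φ.
Along the parallel at 53.4°, map distances are exaggerated by k = sec 53.4° = 1.677.
True distance = 2080 / 1.677 = 2080 × cos 53.4° ≈ 1240 km.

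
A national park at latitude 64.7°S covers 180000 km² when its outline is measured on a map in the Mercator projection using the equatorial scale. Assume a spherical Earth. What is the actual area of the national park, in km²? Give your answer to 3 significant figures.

For Mercator, h = k = sec φ (a conformal cylindrical projection has a single point scale, 1/cos φ).
Areal scale = k² = sec²φ = 1/cos²(64.7°) = 1/0.4274² = 5.475.
True area = apparent / (areal scale) = 180000 / 5.475 ≈ 32900 km².

32900 km²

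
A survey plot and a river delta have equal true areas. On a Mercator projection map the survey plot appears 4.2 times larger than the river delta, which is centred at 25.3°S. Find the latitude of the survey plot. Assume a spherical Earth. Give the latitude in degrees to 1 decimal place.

For equal true areas on Mercator, apparent areas scale as sec²φ, so the ratio is cos²φ₂ / cos²φ₁.
cos²φ₂ / cos²φ₁ = 4.2  ⇒  cos φ₁ = cos 25.3° / √4.2 = 0.9041/2.049 = 0.4411.
φ₁ = arccos(0.4411) ≈ 63.8°.

63.8°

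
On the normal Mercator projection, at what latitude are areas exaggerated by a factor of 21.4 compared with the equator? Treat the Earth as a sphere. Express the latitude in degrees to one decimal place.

Mercator areal scale is sec²φ.
sec²φ = 21.4  ⇒  cos²φ = 0.04673  ⇒  cos φ = 0.2162.
φ = arccos(0.2162) ≈ 77.5°.

77.5°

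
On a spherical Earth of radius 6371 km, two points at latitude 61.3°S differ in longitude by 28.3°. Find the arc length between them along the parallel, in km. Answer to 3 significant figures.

Arc length along a parallel = R cos φ · Δλ (with Δλ in radians).
= 6371 × cos 61.3° × (28.3° × π/180) = 6371 × 0.4802 × 0.4939 ≈ 1510 km.

1510 km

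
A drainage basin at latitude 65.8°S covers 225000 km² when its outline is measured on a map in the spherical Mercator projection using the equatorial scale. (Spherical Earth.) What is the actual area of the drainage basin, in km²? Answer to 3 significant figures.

Mercator is conformal, so the point scale is isotropic: h = k = sec φ = 1/cos φ.
Areal scale = k² = sec²φ = 1/cos²(65.8°) = 1/0.4099² = 5.951.
True area = apparent / (areal scale) = 225000 / 5.951 ≈ 37800 km².

37800 km²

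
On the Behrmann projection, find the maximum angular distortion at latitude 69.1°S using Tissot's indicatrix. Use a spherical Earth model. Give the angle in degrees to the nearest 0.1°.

90.4°

Behrmann is a cylindrical equal-area projection with standard parallels at ±30°. Cylindrical equal-area (φ₀ = 30°): h = cos φ / cos 30° along meridians, k = cos 30° / cos φ along parallels; h·k = 1.
At 69.1°: h = 0.4119, k = 2.428; principal scales a = 2.428, b = 0.4119.
sin(ω/2) = (a − b)/(a + b) = 2.016/2.840 = 0.7099, so ω = 2 arcsin(0.7099) ≈ 90.4°.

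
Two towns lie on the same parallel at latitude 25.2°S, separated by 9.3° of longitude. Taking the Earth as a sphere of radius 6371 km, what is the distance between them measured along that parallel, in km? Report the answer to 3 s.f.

Arc length along a parallel = R cos φ · Δλ (with Δλ in radians).
= 6371 × cos 25.2° × (9.3° × π/180) = 6371 × 0.9048 × 0.1623 ≈ 936 km.

936 km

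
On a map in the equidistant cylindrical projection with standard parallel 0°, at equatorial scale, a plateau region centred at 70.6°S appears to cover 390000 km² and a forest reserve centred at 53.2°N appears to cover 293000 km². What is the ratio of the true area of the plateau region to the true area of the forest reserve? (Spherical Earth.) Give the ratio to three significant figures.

0.738

Plate carrée has h = 1 and k = sec φ, giving areal scale sec φ; true area = (apparent area) · cos φ.
True area of plateau region: 390000 × cos(70.6°) = 390000 × 0.3322 = 129500 km².
True area of forest reserve: 293000 × cos(53.2°) = 293000 × 0.5990 = 175500 km².
Ratio = 129500 / 175500 ≈ 0.738.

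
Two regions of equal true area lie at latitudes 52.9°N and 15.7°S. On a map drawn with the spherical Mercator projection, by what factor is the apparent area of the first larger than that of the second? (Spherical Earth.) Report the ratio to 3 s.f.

Mercator is conformal with k = sec φ, so areal scale = k² = sec²φ.
At 52.9°: sec²(52.9°) = 1/0.6032² = 2.748.
At 15.7°: sec²(15.7°) = 1/0.9627² = 1.079.
Ratio = 2.748/1.079 = cos²(15.7°)/cos²(52.9°) ≈ 2.55.

2.55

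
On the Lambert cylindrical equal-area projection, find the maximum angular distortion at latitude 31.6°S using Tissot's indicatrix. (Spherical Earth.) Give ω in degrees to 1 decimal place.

18.3°

The Lambert cylindrical equal-area projection is the cylindrical equal-area projection with its standard parallel at the equator (φ₀ = 0). A cylindrical equal-area projection with standard parallel φ₀ has meridian scale h = cos φ / cos φ₀ and parallel scale k = cos φ₀ / cos φ (so areas are preserved, h·k = 1).
At 31.6°: h = 0.8517, k = 1.174; principal scales a = 1.174, b = 0.8517.
sin(ω/2) = (a − b)/(a + b) = 0.3224/2.026 = 0.1591, so ω = 2 arcsin(0.1591) ≈ 18.3°.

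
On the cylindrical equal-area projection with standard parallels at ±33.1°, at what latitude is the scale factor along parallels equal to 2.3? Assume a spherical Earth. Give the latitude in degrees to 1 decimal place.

Cylindrical equal-area (φ₀ = 33.1°): h = cos φ / cos 33.1° along meridians, k = cos 33.1° / cos φ along parallels; h·k = 1.
k = cos φ₀ / cos φ = 2.3  ⇒  cos φ = cos 33.1° / 2.3 = 0.3642.
φ = arccos(0.3642) ≈ 68.6°.

68.6°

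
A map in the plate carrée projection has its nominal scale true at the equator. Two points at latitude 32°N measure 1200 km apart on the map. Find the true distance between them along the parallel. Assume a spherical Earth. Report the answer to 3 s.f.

Plate carrée maps x = Rλ, y = Rφ. The meridian scale is h = 1 and the parallel scale is k = 1/cos φ = sec φ.
Along the parallel at 32°, map distances are exaggerated by k = sec 32° = 1.179.
True distance = 1200 / 1.179 = 1200 × cos 32° ≈ 1020 km.

1020 km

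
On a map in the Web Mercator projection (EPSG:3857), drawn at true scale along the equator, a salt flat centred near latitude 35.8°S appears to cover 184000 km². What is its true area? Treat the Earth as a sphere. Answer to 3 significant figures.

121000 km²

For Mercator, h = k = sec φ (a conformal cylindrical projection has a single point scale, 1/cos φ).
Areal scale = k² = sec²φ = 1/cos²(35.8°) = 1/0.8111² = 1.520.
True area = apparent / (areal scale) = 184000 / 1.520 ≈ 121000 km².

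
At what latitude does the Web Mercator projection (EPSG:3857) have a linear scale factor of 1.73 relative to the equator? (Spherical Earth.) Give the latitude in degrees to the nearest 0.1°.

54.7°

Mercator scale is k = sec φ = 1/cos φ.
1/cos φ = 1.73  ⇒  cos φ = 0.5780  ⇒  φ = arccos(0.5780) ≈ 54.7°.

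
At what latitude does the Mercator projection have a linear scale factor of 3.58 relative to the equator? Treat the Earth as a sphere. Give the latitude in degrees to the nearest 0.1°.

Mercator scale is k = sec φ = 1/cos φ.
1/cos φ = 3.58  ⇒  cos φ = 0.2793  ⇒  φ = arccos(0.2793) ≈ 73.8°.

73.8°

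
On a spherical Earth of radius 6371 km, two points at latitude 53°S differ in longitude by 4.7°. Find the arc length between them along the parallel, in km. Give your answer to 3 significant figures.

315 km

Arc length along a parallel = R cos φ · Δλ (with Δλ in radians).
= 6371 × cos 53° × (4.7° × π/180) = 6371 × 0.6018 × 0.08203 ≈ 315 km.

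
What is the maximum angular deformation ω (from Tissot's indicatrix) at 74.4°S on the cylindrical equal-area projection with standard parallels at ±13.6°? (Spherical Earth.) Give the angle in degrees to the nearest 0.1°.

118.1°

A cylindrical equal-area projection with standard parallel φ₀ has meridian scale h = cos φ / cos φ₀ and parallel scale k = cos φ₀ / cos φ (so areas are preserved, h·k = 1).
At 74.4°: h = 0.2767, k = 3.614; principal scales a = 3.614, b = 0.2767.
sin(ω/2) = (a − b)/(a + b) = 3.338/3.891 = 0.8578, so ω = 2 arcsin(0.8578) ≈ 118.1°.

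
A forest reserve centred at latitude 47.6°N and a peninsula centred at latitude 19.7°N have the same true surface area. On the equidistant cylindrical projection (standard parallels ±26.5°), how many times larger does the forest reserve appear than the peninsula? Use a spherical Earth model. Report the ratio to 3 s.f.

With standard parallel φ₀ = 26.5°, the equirectangular projection gives x = Rλ cos φ₀, y = Rφ, so h = 1 and k = cos 26.5° / cos φ.
Areal scale at 47.6°: h·k = 1.000 × 1.327 = 1.327.
Areal scale at 19.7°: h·k = 1.000 × 0.9506 = 0.9506.
Ratio = 1.327/0.9506 ≈ 1.40.

1.40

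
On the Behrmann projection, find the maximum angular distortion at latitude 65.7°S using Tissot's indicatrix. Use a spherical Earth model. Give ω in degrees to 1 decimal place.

Behrmann is a cylindrical equal-area projection with standard parallels at ±30°. A cylindrical equal-area projection with standard parallel φ₀ has meridian scale h = cos φ / cos φ₀ and parallel scale k = cos φ₀ / cos φ (so areas are preserved, h·k = 1).
At 65.7°: h = 0.4752, k = 2.104; principal scales a = 2.104, b = 0.4752.
sin(ω/2) = (a − b)/(a + b) = 1.629/2.580 = 0.6316, so ω = 2 arcsin(0.6316) ≈ 78.3°.

78.3°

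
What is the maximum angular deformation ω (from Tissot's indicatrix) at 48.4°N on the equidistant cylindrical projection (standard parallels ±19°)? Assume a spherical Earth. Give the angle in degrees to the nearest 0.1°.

20.2°

With standard parallel φ₀ = 19°, the equirectangular projection gives x = Rλ cos φ₀, y = Rφ, so h = 1 and k = cos 19° / cos φ.
At 48.4°: h = 1.000, k = 1.424; principal scales a = 1.424, b = 1.000.
sin(ω/2) = (a − b)/(a + b) = 0.4241/2.424 = 0.1750, so ω = 2 arcsin(0.1750) ≈ 20.2°.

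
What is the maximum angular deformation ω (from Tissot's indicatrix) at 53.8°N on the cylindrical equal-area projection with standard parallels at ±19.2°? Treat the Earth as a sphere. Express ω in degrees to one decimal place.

51.9°

A cylindrical equal-area projection with standard parallel φ₀ has meridian scale h = cos φ / cos φ₀ and parallel scale k = cos φ₀ / cos φ (so areas are preserved, h·k = 1).
At 53.8°: h = 0.6254, k = 1.599; principal scales a = 1.599, b = 0.6254.
sin(ω/2) = (a − b)/(a + b) = 0.9736/2.224 = 0.4377, so ω = 2 arcsin(0.4377) ≈ 51.9°.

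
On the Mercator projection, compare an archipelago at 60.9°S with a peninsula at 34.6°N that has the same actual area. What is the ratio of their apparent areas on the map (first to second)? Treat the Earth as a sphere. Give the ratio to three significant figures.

2.86

On Mercator, area is exaggerated by sec²φ = 1/cos²φ.
At 60.9°: sec²(60.9°) = 1/0.4863² = 4.228.
At 34.6°: sec²(34.6°) = 1/0.8231² = 1.476.
Ratio = 4.228/1.476 = cos²(34.6°)/cos²(60.9°) ≈ 2.86.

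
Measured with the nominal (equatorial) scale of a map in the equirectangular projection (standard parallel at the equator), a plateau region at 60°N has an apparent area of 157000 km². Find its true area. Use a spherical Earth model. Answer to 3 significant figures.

In the plate carrée (x = Rλ, y = Rφ), meridians are true-scale (h = 1) and parallels are stretched by k = sec φ.
Areal scale = h·k = 1 × sec φ; at 60°, h = 1.000, k = 2.000, so h·k = 2.000.
True area = apparent / (areal scale) = 157000 / 2.000 ≈ 78500 km².

78500 km²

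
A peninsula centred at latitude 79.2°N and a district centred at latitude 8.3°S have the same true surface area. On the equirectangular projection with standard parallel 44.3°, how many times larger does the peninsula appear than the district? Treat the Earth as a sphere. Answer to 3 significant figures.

5.28

With standard parallel φ₀ = 44.3°, the equirectangular projection gives x = Rλ cos φ₀, y = Rφ, so h = 1 and k = cos 44.3° / cos φ.
Areal scale at 79.2°: h·k = 1.000 × 3.819 = 3.819.
Areal scale at 8.3°: h·k = 1.000 × 0.7233 = 0.7233.
Ratio = 3.819/0.7233 ≈ 5.28.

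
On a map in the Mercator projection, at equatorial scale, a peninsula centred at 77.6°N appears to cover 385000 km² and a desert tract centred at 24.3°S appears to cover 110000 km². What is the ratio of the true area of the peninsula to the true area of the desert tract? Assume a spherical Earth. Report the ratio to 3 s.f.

0.194

On Mercator the areal scale is sec²φ, so true area = apparent × cos²φ.
True area of peninsula: 385000 × cos²(77.6°) = 385000 × 0.04611 = 17750 km².
True area of desert tract: 110000 × cos²(24.3°) = 110000 × 0.8307 = 91370 km².
Ratio = 17750 / 91370 ≈ 0.194.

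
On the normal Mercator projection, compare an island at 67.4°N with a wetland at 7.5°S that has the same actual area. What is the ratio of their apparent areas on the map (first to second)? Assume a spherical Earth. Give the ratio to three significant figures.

On Mercator, area is exaggerated by sec²φ = 1/cos²φ.
At 67.4°: sec²(67.4°) = 1/0.3843² = 6.771.
At 7.5°: sec²(7.5°) = 1/0.9914² = 1.017.
Ratio = 6.771/1.017 = cos²(7.5°)/cos²(67.4°) ≈ 6.66.

6.66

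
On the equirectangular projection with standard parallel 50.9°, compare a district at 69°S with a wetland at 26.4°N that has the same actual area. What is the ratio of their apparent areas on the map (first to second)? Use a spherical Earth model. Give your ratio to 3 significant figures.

The equidistant cylindrical projection with φ₀ = 50.9° has h = 1 (meridians true) and k = cos φ₀ / cos φ along parallels.
Areal scale at 69°: h·k = 1.000 × 1.760 = 1.760.
Areal scale at 26.4°: h·k = 1.000 × 0.7041 = 0.7041.
Ratio = 1.760/0.7041 ≈ 2.50.

2.50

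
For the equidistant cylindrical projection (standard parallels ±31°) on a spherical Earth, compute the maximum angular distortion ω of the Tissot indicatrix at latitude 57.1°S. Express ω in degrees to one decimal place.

25.9°

The equidistant cylindrical projection with φ₀ = 31° has h = 1 (meridians true) and k = cos φ₀ / cos φ along parallels.
At 57.1°: h = 1.000, k = 1.578; principal scales a = 1.578, b = 1.000.
sin(ω/2) = (a − b)/(a + b) = 0.5781/2.578 = 0.2242, so ω = 2 arcsin(0.2242) ≈ 25.9°.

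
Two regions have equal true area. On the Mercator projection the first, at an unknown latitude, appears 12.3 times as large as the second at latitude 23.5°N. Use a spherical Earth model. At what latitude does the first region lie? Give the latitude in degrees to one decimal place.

Mercator areal scale is sec²φ, so apparent-area ratio = sec²φ₁ / sec²φ₂ = cos²φ₂ / cos²φ₁.
cos²φ₂ / cos²φ₁ = 12.3  ⇒  cos φ₁ = cos 23.5° / √12.3 = 0.9171/3.507 = 0.2615.
φ₁ = arccos(0.2615) ≈ 74.8°.

74.8°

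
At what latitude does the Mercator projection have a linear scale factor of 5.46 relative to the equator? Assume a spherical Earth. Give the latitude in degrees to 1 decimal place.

Mercator scale is k = sec φ = 1/cos φ.
1/cos φ = 5.46  ⇒  cos φ = 0.1832  ⇒  φ = arccos(0.1832) ≈ 79.4°.

79.4°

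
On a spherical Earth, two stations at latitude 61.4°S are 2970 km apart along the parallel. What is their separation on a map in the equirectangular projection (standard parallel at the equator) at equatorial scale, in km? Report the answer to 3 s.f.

Plate carrée maps x = Rλ, y = Rφ. The meridian scale is h = 1 and the parallel scale is k = 1/cos φ = sec φ.
Along the parallel, k = sec 61.4° = 1/0.4787 = 2.089.
Map distance = 2970 × 2.089 ≈ 6200 km.

6200 km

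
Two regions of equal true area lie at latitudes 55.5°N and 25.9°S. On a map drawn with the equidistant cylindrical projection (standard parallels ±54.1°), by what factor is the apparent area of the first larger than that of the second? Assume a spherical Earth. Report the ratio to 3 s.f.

1.59

The equidistant cylindrical projection with φ₀ = 54.1° has h = 1 (meridians true) and k = cos φ₀ / cos φ along parallels.
Areal scale at 55.5°: h·k = 1.000 × 1.035 = 1.035.
Areal scale at 25.9°: h·k = 1.000 × 0.6518 = 0.6518.
Ratio = 1.035/0.6518 ≈ 1.59.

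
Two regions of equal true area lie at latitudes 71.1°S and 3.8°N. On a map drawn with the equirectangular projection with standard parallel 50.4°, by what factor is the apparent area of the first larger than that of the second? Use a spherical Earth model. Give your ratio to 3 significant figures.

3.08

With standard parallel φ₀ = 50.4°, the equirectangular projection gives x = Rλ cos φ₀, y = Rφ, so h = 1 and k = cos 50.4° / cos φ.
Areal scale at 71.1°: h·k = 1.000 × 1.968 = 1.968.
Areal scale at 3.8°: h·k = 1.000 × 0.6388 = 0.6388.
Ratio = 1.968/0.6388 ≈ 3.08.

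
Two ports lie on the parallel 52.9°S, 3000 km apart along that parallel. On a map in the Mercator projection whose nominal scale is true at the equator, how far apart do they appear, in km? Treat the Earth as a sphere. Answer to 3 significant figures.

The Mercator projection is conformal; its linear scale factor is the same in every direction and equals sec φ = 1/cos φ.
Along the parallel, k = sec 52.9° = 1/0.6032 = 1.658.
Map distance = 3000 × 1.658 ≈ 4970 km.

4970 km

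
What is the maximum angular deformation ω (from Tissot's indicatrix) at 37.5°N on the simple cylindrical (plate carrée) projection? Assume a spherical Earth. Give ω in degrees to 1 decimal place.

For the equirectangular projection with φ₀ = 0 (plate carrée), h = 1 along meridians and k = sec φ along parallels.
At 37.5°: h = 1.000, k = 1.260; principal scales a = 1.260, b = 1.000.
sin(ω/2) = (a − b)/(a + b) = 0.2605/2.260 = 0.1152, so ω = 2 arcsin(0.1152) ≈ 13.2°.

13.2°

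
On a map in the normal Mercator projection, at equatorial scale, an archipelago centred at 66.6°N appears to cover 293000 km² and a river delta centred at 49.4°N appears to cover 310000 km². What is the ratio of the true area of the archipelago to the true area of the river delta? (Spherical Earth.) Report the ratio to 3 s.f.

Since Mercator area scale is 1/cos²φ, the true area equals the apparent area multiplied by cos²φ.
True area of archipelago: 293000 × cos²(66.6°) = 293000 × 0.1577 = 46210 km².
True area of river delta: 310000 × cos²(49.4°) = 310000 × 0.4235 = 131300 km².
Ratio = 46210 / 131300 ≈ 0.352.

0.352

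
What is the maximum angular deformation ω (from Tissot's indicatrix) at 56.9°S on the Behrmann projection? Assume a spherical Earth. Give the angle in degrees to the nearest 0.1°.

51.1°

The Behrmann projection is cylindrical equal-area with φ₀ = 30°. For cylindrical equal-area with standard parallel φ₀, h = cos φ / cos φ₀ and k = cos φ₀ / cos φ, so h·k = 1.
At 56.9°: h = 0.6306, k = 1.586; principal scales a = 1.586, b = 0.6306.
sin(ω/2) = (a − b)/(a + b) = 0.9552/2.216 = 0.4310, so ω = 2 arcsin(0.4310) ≈ 51.1°.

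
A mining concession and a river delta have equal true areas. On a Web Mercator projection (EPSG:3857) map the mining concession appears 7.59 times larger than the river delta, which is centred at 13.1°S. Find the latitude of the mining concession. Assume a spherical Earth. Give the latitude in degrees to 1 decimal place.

For equal true areas on Mercator, apparent areas scale as sec²φ, so the ratio is cos²φ₂ / cos²φ₁.
cos²φ₂ / cos²φ₁ = 7.59  ⇒  cos φ₁ = cos 13.1° / √7.59 = 0.9740/2.755 = 0.3535.
φ₁ = arccos(0.3535) ≈ 69.3°.

69.3°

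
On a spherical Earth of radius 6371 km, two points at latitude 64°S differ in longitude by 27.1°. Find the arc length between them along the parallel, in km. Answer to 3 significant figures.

1320 km

Arc length along a parallel = R cos φ · Δλ (with Δλ in radians).
= 6371 × cos 64° × (27.1° × π/180) = 6371 × 0.4384 × 0.4730 ≈ 1320 km.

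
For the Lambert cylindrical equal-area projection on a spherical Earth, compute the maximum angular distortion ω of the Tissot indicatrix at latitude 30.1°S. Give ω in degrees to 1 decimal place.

The Lambert cylindrical equal-area projection is the cylindrical equal-area projection with its standard parallel at the equator (φ₀ = 0). A cylindrical equal-area projection with standard parallel φ₀ has meridian scale h = cos φ / cos φ₀ and parallel scale k = cos φ₀ / cos φ (so areas are preserved, h·k = 1).
At 30.1°: h = 0.8652, k = 1.156; principal scales a = 1.156, b = 0.8652.
sin(ω/2) = (a − b)/(a + b) = 0.2907/2.021 = 0.1438, so ω = 2 arcsin(0.1438) ≈ 16.5°.

16.5°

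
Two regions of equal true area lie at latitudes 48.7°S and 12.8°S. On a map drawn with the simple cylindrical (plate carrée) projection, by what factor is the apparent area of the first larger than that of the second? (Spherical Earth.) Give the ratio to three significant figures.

1.48

Plate carrée maps x = Rλ, y = Rφ. The meridian scale is h = 1 and the parallel scale is k = 1/cos φ = sec φ.
Areal scale at 48.7°: h·k = 1.000 × 1.515 = 1.515.
Areal scale at 12.8°: h·k = 1.000 × 1.025 = 1.025.
Ratio = 1.515/1.025 ≈ 1.48.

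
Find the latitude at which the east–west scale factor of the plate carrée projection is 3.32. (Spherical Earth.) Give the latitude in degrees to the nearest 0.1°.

72.5°

Plate carrée: h = 1, k = sec φ along parallels.
sec φ = 3.32  ⇒  cos φ = 0.3012  ⇒  φ ≈ 72.5°.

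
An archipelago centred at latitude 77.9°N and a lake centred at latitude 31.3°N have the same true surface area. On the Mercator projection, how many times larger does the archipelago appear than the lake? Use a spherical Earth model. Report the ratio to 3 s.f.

16.6

Mercator is conformal with k = sec φ, so areal scale = k² = sec²φ.
At 77.9°: sec²(77.9°) = 1/0.2096² = 22.76.
At 31.3°: sec²(31.3°) = 1/0.8545² = 1.370.
Ratio = 22.76/1.370 = cos²(31.3°)/cos²(77.9°) ≈ 16.6.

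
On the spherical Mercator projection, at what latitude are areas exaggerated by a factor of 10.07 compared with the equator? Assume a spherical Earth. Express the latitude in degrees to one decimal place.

Mercator areal scale is sec²φ.
sec²φ = 10.07  ⇒  cos²φ = 0.09930  ⇒  cos φ = 0.3151.
φ = arccos(0.3151) ≈ 71.6°.

71.6°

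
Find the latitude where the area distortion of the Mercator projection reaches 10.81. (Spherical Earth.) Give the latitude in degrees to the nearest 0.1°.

Mercator areal scale is sec²φ.
sec²φ = 10.81  ⇒  cos²φ = 0.09251  ⇒  cos φ = 0.3041.
φ = arccos(0.3041) ≈ 72.3°.

72.3°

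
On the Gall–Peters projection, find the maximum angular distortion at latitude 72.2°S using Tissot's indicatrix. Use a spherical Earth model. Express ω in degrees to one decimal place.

86.5°

The Gall–Peters projection is cylindrical equal-area with φ₀ = 45°. For cylindrical equal-area with standard parallel φ₀, h = cos φ / cos φ₀ and k = cos φ₀ / cos φ, so h·k = 1.
At 72.2°: h = 0.4323, k = 2.313; principal scales a = 2.313, b = 0.4323.
sin(ω/2) = (a − b)/(a + b) = 1.881/2.745 = 0.6851, so ω = 2 arcsin(0.6851) ≈ 86.5°.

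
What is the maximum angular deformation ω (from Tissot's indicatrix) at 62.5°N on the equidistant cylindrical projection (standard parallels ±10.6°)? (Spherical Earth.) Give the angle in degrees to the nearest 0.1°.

42.3°

With standard parallel φ₀ = 10.6°, the equirectangular projection gives x = Rλ cos φ₀, y = Rφ, so h = 1 and k = cos 10.6° / cos φ.
At 62.5°: h = 1.000, k = 2.129; principal scales a = 2.129, b = 1.000.
sin(ω/2) = (a − b)/(a + b) = 1.129/3.129 = 0.3608, so ω = 2 arcsin(0.3608) ≈ 42.3°.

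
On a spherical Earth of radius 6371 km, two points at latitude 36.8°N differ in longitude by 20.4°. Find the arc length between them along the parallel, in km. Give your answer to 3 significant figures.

1820 km

Arc length along a parallel = R cos φ · Δλ (with Δλ in radians).
= 6371 × cos 36.8° × (20.4° × π/180) = 6371 × 0.8007 × 0.3560 ≈ 1820 km.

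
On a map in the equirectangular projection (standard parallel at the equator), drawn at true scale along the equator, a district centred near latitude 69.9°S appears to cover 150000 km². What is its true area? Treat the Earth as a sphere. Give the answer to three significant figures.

In the plate carrée (x = Rλ, y = Rφ), meridians are true-scale (h = 1) and parallels are stretched by k = sec φ.
Areal scale = h·k = 1 × sec φ; at 69.9°, h = 1.000, k = 2.910, so h·k = 2.910.
True area = apparent / (areal scale) = 150000 / 2.910 ≈ 51500 km².

51500 km²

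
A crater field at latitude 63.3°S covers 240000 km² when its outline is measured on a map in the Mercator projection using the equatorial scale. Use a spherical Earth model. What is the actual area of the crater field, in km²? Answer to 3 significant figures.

48500 km²

For Mercator, h = k = sec φ (a conformal cylindrical projection has a single point scale, 1/cos φ).
Areal scale = k² = sec²φ = 1/cos²(63.3°) = 1/0.4493² = 4.953.
True area = apparent / (areal scale) = 240000 / 4.953 ≈ 48500 km².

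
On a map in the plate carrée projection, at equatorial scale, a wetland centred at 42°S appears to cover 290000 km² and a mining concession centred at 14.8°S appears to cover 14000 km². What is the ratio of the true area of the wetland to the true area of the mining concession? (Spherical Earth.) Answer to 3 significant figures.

Plate carrée has h = 1 and k = sec φ, giving areal scale sec φ; true area = (apparent area) · cos φ.
True area of wetland: 290000 × cos(42°) = 290000 × 0.7431 = 215500 km².
True area of mining concession: 14000 × cos(14.8°) = 14000 × 0.9668 = 13540 km².
Ratio = 215500 / 13540 ≈ 15.9.

15.9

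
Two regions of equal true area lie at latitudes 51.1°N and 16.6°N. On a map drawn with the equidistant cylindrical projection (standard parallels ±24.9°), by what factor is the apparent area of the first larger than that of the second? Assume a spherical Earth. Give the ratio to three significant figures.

With standard parallel φ₀ = 24.9°, the equirectangular projection gives x = Rλ cos φ₀, y = Rφ, so h = 1 and k = cos 24.9° / cos φ.
Areal scale at 51.1°: h·k = 1.000 × 1.444 = 1.444.
Areal scale at 16.6°: h·k = 1.000 × 0.9465 = 0.9465.
Ratio = 1.444/0.9465 ≈ 1.53.

1.53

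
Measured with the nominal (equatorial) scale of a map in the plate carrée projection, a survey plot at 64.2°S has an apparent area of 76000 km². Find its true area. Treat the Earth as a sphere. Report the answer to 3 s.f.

33100 km²

In the plate carrée (x = Rλ, y = Rφ), meridians are true-scale (h = 1) and parallels are stretched by k = sec φ.
Areal scale = h·k = 1 × sec φ; at 64.2°, h = 1.000, k = 2.298, so h·k = 2.298.
True area = apparent / (areal scale) = 76000 / 2.298 ≈ 33100 km².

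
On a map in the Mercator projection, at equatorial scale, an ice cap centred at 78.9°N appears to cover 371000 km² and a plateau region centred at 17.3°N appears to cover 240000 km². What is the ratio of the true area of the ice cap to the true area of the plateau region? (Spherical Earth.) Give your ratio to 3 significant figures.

Mercator's areal exaggeration is sec²φ; hence true area = (apparent area) · cos²φ.
True area of ice cap: 371000 × cos²(78.9°) = 371000 × 0.03706 = 13750 km².
True area of plateau region: 240000 × cos²(17.3°) = 240000 × 0.9116 = 218800 km².
Ratio = 13750 / 218800 ≈ 0.0629.

0.0629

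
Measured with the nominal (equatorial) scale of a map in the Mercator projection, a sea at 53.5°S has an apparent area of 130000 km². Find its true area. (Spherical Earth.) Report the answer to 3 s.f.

The Mercator projection is conformal; its linear scale factor is the same in every direction and equals sec φ = 1/cos φ.
Areal scale = k² = sec²φ = 1/cos²(53.5°) = 1/0.5948² = 2.826.
True area = apparent / (areal scale) = 130000 / 2.826 ≈ 46000 km².

46000 km²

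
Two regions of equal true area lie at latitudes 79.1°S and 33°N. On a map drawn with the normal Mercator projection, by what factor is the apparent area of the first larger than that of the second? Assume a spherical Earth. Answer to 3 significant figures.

On Mercator, area is exaggerated by sec²φ = 1/cos²φ.
At 79.1°: sec²(79.1°) = 1/0.1891² = 27.97.
At 33°: sec²(33°) = 1/0.8387² = 1.422.
Ratio = 27.97/1.422 = cos²(33°)/cos²(79.1°) ≈ 19.7.

19.7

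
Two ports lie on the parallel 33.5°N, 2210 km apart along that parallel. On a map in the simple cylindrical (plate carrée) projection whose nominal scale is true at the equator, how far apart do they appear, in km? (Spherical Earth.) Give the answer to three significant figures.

2650 km

For the equirectangular projection with φ₀ = 0 (plate carrée), h = 1 along meridians and k = sec φ along parallels.
Along the parallel, k = sec 33.5° = 1/0.8339 = 1.199.
Map distance = 2210 × 1.199 ≈ 2650 km.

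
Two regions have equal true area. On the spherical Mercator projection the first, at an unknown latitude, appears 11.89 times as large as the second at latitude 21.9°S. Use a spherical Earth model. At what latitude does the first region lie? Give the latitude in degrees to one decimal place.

74.4°

Mercator areal scale is sec²φ, so apparent-area ratio = sec²φ₁ / sec²φ₂ = cos²φ₂ / cos²φ₁.
cos²φ₂ / cos²φ₁ = 11.89  ⇒  cos φ₁ = cos 21.9° / √11.89 = 0.9278/3.448 = 0.2691.
φ₁ = arccos(0.2691) ≈ 74.4°.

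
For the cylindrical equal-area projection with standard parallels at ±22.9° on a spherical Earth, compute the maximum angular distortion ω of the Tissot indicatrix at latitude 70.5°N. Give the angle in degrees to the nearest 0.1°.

100.3°

Cylindrical equal-area (φ₀ = 22.9°): h = cos φ / cos 22.9° along meridians, k = cos 22.9° / cos φ along parallels; h·k = 1.
At 70.5°: h = 0.3624, k = 2.760; principal scales a = 2.760, b = 0.3624.
sin(ω/2) = (a − b)/(a + b) = 2.397/3.122 = 0.7679, so ω = 2 arcsin(0.7679) ≈ 100.3°.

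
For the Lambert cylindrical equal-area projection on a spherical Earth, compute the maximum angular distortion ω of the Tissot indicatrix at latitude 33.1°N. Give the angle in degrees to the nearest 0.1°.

The Lambert cylindrical equal-area projection is the cylindrical equal-area projection with its standard parallel at the equator (φ₀ = 0). A cylindrical equal-area projection with standard parallel φ₀ has meridian scale h = cos φ / cos φ₀ and parallel scale k = cos φ₀ / cos φ (so areas are preserved, h·k = 1).
At 33.1°: h = 0.8377, k = 1.194; principal scales a = 1.194, b = 0.8377.
sin(ω/2) = (a − b)/(a + b) = 0.3560/2.031 = 0.1752, so ω = 2 arcsin(0.1752) ≈ 20.2°.

20.2°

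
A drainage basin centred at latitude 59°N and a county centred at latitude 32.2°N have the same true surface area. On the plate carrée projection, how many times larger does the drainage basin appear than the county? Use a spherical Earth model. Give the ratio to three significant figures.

1.64

For the equirectangular projection with φ₀ = 0 (plate carrée), h = 1 along meridians and k = sec φ along parallels.
Areal scale at 59°: h·k = 1.000 × 1.942 = 1.942.
Areal scale at 32.2°: h·k = 1.000 × 1.182 = 1.182.
Ratio = 1.942/1.182 ≈ 1.64.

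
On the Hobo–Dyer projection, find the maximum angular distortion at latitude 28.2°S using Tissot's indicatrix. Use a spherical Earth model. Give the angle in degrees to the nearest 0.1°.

12.0°

Hobo–Dyer is a cylindrical equal-area projection with standard parallels at ±37.5°. For cylindrical equal-area with standard parallel φ₀, h = cos φ / cos φ₀ and k = cos φ₀ / cos φ, so h·k = 1.
At 28.2°: h = 1.111, k = 0.9002; principal scales a = 1.111, b = 0.9002.
sin(ω/2) = (a − b)/(a + b) = 0.2107/2.011 = 0.1047, so ω = 2 arcsin(0.1047) ≈ 12.0°.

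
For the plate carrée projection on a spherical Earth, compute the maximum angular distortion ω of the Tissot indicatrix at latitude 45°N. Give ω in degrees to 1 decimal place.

19.8°

In the plate carrée (x = Rλ, y = Rφ), meridians are true-scale (h = 1) and parallels are stretched by k = sec φ.
At 45°: h = 1.000, k = 1.414; principal scales a = 1.414, b = 1.000.
sin(ω/2) = (a − b)/(a + b) = 0.4142/2.414 = 0.1716, so ω = 2 arcsin(0.1716) ≈ 19.8°.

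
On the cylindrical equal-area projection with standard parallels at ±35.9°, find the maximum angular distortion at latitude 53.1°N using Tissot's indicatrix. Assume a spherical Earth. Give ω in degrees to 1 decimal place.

33.8°

Cylindrical equal-area (φ₀ = 35.9°): h = cos φ / cos 35.9° along meridians, k = cos 35.9° / cos φ along parallels; h·k = 1.
At 53.1°: h = 0.7412, k = 1.349; principal scales a = 1.349, b = 0.7412.
sin(ω/2) = (a − b)/(a + b) = 0.6079/2.090 = 0.2908, so ω = 2 arcsin(0.2908) ≈ 33.8°.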